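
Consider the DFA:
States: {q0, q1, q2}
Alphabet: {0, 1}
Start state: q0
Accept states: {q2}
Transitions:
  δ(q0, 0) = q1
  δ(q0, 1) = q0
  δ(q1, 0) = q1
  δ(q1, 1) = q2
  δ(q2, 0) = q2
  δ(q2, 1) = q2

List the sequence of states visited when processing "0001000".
Starting at q0
Read '0': q0 -> q1
Read '0': q1 -> q1
Read '0': q1 -> q1
Read '1': q1 -> q2
Read '0': q2 -> q2
Read '0': q2 -> q2
Read '0': q2 -> q2

Final answer: q0 -> q1 -> q1 -> q1 -> q2 -> q2 -> q2 -> q2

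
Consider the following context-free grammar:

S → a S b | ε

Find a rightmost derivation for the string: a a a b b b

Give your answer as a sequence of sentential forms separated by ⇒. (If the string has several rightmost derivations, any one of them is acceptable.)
Start with S.
Step 1: the rightmost non-terminal is S; apply S → a S b:  a S b
Step 2: the rightmost non-terminal is S; apply S → a S b:  a a S b b
Step 3: the rightmost non-terminal is S; apply S → a S b:  a a a S b b b
Step 4: the rightmost non-terminal is S; apply S → ε:  a a a b b b

Final answer: S ⇒ a S b ⇒ a a S b b ⇒ a a a S b b b ⇒ a a a b b b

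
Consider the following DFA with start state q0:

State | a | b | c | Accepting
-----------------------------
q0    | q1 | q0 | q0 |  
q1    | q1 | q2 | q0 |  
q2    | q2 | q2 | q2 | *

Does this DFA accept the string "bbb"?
Start in q0.
Read 'b': q0 → q0
Read 'b': q0 → q0
Read 'b': q0 → q0
Final state q0 is not accepting, so the string is rejected.

Final answer: No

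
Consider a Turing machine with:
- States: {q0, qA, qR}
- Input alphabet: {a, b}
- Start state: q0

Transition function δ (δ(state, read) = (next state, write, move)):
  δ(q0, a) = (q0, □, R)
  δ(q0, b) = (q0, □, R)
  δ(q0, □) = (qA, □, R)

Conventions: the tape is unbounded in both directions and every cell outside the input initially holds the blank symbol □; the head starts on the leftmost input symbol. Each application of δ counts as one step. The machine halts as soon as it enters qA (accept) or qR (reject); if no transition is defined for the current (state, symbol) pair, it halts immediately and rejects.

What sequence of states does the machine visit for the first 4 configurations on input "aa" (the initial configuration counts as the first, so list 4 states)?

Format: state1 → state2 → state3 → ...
Step 0: [q0]aa (head at position 0)
Step 1: δ(q0, a) = (q0, □, R)  ⊢  □[q0]a (head at position 1)
Step 2: δ(q0, a) = (q0, □, R)  ⊢  □□[q0]□ (head at position 2)
Step 3: δ(q0, □) = (qA, □, R)  ⊢  □□□[qA]□ (head at position 3)
Reading off the states of these 4 configurations: q0 → q0 → q0 → qA

Final answer: q0 → q0 → q0 → qA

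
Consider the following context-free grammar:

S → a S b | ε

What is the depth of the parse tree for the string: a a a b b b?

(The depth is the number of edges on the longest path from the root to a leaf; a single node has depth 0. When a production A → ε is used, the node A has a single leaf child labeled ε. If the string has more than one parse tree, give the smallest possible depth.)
The only parse tree applies S → a S b 3 times (once per matching a…b pair) and then S → ε.
The S nodes sit at depths 0, 1, …, 3; the innermost S (depth 3) has the single child ε at depth 4.
The terminal leaves a, b are at depths 1..3, so the longest root-to-leaf path is S → S → … → S → ε with 4 edges.
Depth = 4.

Final answer: 4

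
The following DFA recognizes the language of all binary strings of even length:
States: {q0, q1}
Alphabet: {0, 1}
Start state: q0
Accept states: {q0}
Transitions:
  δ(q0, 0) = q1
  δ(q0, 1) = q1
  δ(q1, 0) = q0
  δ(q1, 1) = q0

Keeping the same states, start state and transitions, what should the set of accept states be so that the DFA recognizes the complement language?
The DFA is complete (every state has a transition on every symbol), so the complement
is recognized by the same DFA with accepting and non-accepting states swapped.
Original accept states: {q0}
Complement accept states = All states - Original accept states
= {q0, q1} - {q0}
= {q1}
Complement language: strings of ODD length

Final answer: {q1}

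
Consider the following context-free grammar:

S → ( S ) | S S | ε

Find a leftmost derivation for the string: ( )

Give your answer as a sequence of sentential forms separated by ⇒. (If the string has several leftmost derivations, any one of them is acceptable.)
Start with S.
Step 1: the leftmost non-terminal is S; apply S → ( S ):  ( S )
Step 2: the leftmost non-terminal is S; apply S → ε:  ( )

Final answer: S ⇒ ( S ) ⇒ ( )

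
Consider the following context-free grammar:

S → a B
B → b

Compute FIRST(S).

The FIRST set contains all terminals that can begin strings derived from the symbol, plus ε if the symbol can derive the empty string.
S has the single production S → a B, whose right-hand side begins with the terminal a. So FIRST(S) = {a}.

Final answer: {a}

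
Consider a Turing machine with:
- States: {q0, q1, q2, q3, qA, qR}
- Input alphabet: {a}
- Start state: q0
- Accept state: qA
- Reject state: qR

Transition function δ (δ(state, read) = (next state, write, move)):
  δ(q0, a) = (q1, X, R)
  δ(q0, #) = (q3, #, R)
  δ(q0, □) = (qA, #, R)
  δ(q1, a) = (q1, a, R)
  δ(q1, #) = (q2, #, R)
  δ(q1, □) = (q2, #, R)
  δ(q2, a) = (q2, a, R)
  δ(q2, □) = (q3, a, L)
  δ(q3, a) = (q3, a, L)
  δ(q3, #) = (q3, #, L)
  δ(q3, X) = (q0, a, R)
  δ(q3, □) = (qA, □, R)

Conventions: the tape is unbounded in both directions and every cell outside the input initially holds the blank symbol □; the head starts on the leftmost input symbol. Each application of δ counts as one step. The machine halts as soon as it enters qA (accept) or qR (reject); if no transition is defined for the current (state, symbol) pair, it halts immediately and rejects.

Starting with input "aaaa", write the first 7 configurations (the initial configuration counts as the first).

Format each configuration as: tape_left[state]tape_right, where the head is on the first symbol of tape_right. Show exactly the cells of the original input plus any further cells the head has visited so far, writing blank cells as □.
Step 0: [q0]aaaa (head at position 0)
Step 1: δ(q0, a) = (q1, X, R)  ⊢  X[q1]aaa (head at position 1)
Step 2: δ(q1, a) = (q1, a, R)  ⊢  Xa[q1]aa (head at position 2)
Step 3: δ(q1, a) = (q1, a, R)  ⊢  Xaa[q1]a (head at position 3)
Step 4: δ(q1, a) = (q1, a, R)  ⊢  Xaaa[q1]□ (head at position 4)
Step 5: δ(q1, □) = (q2, #, R)  ⊢  Xaaa#[q2]□ (head at position 5)
Step 6: δ(q2, □) = (q3, a, L)  ⊢  Xaaa[q3]#a (head at position 4)

Final answer: [q0]aaaa ⊢ X[q1]aaa ⊢ Xa[q1]aa ⊢ Xaa[q1]a ⊢ Xaaa[q1]□ ⊢ Xaaa#[q2]□ ⊢ Xaaa[q3]#a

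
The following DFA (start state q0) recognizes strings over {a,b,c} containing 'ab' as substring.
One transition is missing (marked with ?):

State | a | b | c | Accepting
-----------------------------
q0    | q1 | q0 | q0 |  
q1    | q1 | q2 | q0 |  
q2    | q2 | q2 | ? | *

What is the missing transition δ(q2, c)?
q2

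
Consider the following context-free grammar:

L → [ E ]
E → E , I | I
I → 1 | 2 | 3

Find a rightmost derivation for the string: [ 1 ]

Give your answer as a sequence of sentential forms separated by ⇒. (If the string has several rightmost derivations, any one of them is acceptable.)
Start with L.
Step 1: the rightmost non-terminal is L; apply L → [ E ]:  [ E ]
Step 2: the rightmost non-terminal is E; apply E → I:  [ I ]
Step 3: the rightmost non-terminal is I; apply I → 1:  [ 1 ]

Final answer: L ⇒ [ E ] ⇒ [ I ] ⇒ [ 1 ]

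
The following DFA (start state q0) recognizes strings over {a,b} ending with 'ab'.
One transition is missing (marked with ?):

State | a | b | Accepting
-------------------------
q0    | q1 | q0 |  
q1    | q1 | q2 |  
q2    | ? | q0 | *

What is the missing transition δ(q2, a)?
q1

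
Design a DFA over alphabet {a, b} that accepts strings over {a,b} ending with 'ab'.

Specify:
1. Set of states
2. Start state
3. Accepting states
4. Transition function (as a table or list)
One valid DFA (any DFA recognizing the same language is acceptable):
States: {q0, q1, q2}
Start: q0
Accepting: {q2}
Transitions (accepting states marked with *):
State | a | b | Accepting
-------------------------
q0    | q1 | q0 |  
q1    | q1 | q2 |  
q2    | q1 | q0 | *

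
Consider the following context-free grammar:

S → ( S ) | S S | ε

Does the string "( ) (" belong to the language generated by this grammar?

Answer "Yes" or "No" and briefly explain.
Each production adds parentheses only in matched pairs (S → ( S )) or none at all, so every derived string has equally many '(' and ')'. The string ( ) ( has two '(' and one ')', so it cannot be derived.

Final answer: No - no valid derivation exists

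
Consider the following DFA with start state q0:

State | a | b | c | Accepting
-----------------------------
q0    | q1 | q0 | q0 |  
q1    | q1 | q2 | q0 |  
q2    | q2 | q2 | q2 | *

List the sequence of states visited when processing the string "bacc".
q0 → q0 → q1 → q0 → q0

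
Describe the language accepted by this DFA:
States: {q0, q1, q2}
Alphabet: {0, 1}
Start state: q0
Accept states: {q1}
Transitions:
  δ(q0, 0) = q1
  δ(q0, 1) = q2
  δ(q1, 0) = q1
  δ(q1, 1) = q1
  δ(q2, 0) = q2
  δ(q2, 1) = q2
Analyzing the DFA structure:
Start state: q0
Accept states: {q1}
Interpreting what each state remembers (checking against the transitions):
  q0: nothing has been read yet
  q1: the first symbol was 0
  q2: the first symbol was 1 (trap state)
  δ(q0, 0): in q0 (nothing has been read yet), after reading 0 we have: the first symbol was 0 → q1
  δ(q0, 1): in q0 (nothing has been read yet), after reading 1 we have: the first symbol was 1 (trap state) → q2
  δ(q1, 0): in q1 (the first symbol was 0), after reading 0 we have: the first symbol was 0 → q1
  δ(q1, 1): in q1 (the first symbol was 0), after reading 1 we have: the first symbol was 0 → q1
  δ(q2, 0): in q2 (the first symbol was 1 (trap state)), after reading 0 we have: the first symbol was 1 (trap state) → q2
  δ(q2, 1): in q2 (the first symbol was 1 (trap state)), after reading 1 we have: the first symbol was 1 (trap state) → q2
A string is accepted iff it ends in {q1}, i.e. the first symbol was 0.
Language: All binary strings starting with 0

Final answer: All binary strings starting with 0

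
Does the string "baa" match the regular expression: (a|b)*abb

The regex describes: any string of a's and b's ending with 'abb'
No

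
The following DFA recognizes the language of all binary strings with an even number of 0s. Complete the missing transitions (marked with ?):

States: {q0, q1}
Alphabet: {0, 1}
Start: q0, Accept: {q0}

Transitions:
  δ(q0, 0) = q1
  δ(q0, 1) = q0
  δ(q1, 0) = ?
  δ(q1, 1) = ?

What each state remembers (consistent with the given transitions and accept states):
  q0: an even number of 0s has been read so far
  q1: an odd number of 0s has been read so far
Filling in the missing entries:
  δ(q1, 0): in q1 (an odd number of 0s has been read so far), after reading 0 we have: an even number of 0s has been read so far → q0
  δ(q1, 1): in q1 (an odd number of 0s has been read so far), after reading 1 we have: an odd number of 0s has been read so far → q1

Final answer: δ(q1, 0) = q0; δ(q1, 1) = q1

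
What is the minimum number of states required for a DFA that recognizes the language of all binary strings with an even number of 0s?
Language: binary strings with an even number of 0s
Lower bound (Myhill–Nerode): the prefixes ε, 0 are pairwise distinguishable:
  ε vs 0: suffix ε distinguishes them (ε has zero 0s (accepted), 0 has one 0 (rejected))
So any DFA needs at least 2 states.
Upper bound: a DFA with 2 states exists (one state per class above).
Minimum states: 2

Final answer: 2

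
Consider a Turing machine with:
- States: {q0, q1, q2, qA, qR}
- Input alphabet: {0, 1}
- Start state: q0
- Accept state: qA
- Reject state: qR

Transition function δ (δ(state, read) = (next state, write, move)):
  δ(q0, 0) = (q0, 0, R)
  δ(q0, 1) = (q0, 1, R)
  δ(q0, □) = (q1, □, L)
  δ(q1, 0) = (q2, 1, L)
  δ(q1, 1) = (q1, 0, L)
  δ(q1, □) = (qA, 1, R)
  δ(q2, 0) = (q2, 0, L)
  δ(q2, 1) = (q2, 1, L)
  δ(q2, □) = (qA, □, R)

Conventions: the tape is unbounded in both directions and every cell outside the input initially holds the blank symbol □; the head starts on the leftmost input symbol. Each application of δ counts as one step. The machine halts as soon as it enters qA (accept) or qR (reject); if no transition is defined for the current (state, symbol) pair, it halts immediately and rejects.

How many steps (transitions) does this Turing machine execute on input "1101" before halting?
Step 0: [q0]1101 (head at position 0)
Step 1: δ(q0, 1) = (q0, 1, R)  ⊢  1[q0]101 (head at position 1)
Step 2: δ(q0, 1) = (q0, 1, R)  ⊢  11[q0]01 (head at position 2)
Step 3: δ(q0, 0) = (q0, 0, R)  ⊢  110[q0]1 (head at position 3)
Step 4: δ(q0, 1) = (q0, 1, R)  ⊢  1101[q0]□ (head at position 4)
Step 5: δ(q0, □) = (q1, □, L)  ⊢  110[q1]1□ (head at position 3)
Step 6: δ(q1, 1) = (q1, 0, L)  ⊢  11[q1]00□ (head at position 2)
Step 7: δ(q1, 0) = (q2, 1, L)  ⊢  1[q2]110□ (head at position 1)
Step 8: δ(q2, 1) = (q2, 1, L)  ⊢  [q2]1110□ (head at position 0)
Step 9: δ(q2, 1) = (q2, 1, L)  ⊢  [q2]□1110□ (head at position -1)
Step 10: δ(q2, □) = (qA, □, R)  ⊢  □[qA]1110□ (head at position 0)
The machine is in qA, so it halts and accepts.
Number of transitions executed: 10.

Final answer: 10 steps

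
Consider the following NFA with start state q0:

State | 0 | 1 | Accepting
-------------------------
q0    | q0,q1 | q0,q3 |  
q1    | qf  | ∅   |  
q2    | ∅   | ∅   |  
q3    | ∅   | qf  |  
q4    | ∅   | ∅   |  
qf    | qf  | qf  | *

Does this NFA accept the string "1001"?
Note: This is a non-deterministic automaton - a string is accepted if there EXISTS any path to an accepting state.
Track the set of states the NFA could be in: start {q0}
Read '1': {q0} → {q0, q3}
Read '0': {q0, q3} → {q0, q1}
Read '0': {q0, q1} → {q0, q1, qf}
Read '1': {q0, q1, qf} → {q0, q3, qf}
Final set {q0, q3, qf} contains accepting state(s) {qf} → accepted.

Final answer: Yes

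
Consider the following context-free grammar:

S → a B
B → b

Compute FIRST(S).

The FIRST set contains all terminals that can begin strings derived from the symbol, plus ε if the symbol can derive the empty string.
S has the single production S → a B, whose right-hand side begins with the terminal a. So FIRST(S) = {a}.

Final answer: {a}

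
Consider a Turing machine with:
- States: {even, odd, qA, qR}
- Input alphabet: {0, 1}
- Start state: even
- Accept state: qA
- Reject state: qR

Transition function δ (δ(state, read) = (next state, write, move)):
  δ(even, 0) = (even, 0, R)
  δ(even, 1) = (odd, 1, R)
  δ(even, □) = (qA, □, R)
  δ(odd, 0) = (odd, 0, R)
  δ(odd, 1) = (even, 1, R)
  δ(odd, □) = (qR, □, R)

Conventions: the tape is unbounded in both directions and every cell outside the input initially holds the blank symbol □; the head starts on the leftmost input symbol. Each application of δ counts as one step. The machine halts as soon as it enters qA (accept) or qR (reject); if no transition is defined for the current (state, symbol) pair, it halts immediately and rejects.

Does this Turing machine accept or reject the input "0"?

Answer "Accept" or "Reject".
Step 0: [even]0 (head at position 0)
Step 1: δ(even, 0) = (even, 0, R)  ⊢  0[even]□ (head at position 1)
Step 2: δ(even, □) = (qA, □, R)  ⊢  0□[qA]□ (head at position 2)
The machine is in qA, so it halts and accepts.

Final answer: Accept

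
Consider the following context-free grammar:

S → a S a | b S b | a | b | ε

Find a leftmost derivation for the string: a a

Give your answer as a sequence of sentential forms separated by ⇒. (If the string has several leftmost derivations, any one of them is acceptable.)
Start with S.
Step 1: the leftmost non-terminal is S; apply S → a S a:  a S a
Step 2: the leftmost non-terminal is S; apply S → ε:  a a

Final answer: S ⇒ a S a ⇒ a a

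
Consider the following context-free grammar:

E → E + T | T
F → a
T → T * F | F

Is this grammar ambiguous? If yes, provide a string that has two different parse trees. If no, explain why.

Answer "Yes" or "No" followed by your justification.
This is the standard stratified expression grammar: '+' is introduced only by the left-recursive rule E → E + T and '*' only by the left-recursive rule T → T * F, with F → a. For any string, the last '+' must be the one produced at the root E (everything after it is a T containing no '+'), and likewise within each T the last '*' is produced at its root. This fixes the parse tree uniquely (left-associative, '*' binding tighter than '+'), so every string has exactly one parse tree.

Final answer: No - the grammar is unambiguous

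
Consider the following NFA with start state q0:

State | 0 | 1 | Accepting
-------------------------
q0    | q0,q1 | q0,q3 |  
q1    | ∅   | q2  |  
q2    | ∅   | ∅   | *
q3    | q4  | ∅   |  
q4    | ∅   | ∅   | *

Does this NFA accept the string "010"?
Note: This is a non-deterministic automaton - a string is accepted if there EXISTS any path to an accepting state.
Track the set of states the NFA could be in: start {q0}
Read '0': {q0} → {q0, q1}
Read '1': {q0, q1} → {q0, q2, q3}
Read '0': {q0, q2, q3} → {q0, q1, q4}
Final set {q0, q1, q4} contains accepting state(s) {q4} → accepted.

Final answer: Yes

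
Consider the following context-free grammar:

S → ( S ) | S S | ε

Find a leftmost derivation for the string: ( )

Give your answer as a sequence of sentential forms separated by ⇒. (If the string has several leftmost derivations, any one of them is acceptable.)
Start with S.
Step 1: the leftmost non-terminal is S; apply S → ( S ):  ( S )
Step 2: the leftmost non-terminal is S; apply S → ε:  ( )

Final answer: S ⇒ ( S ) ⇒ ( )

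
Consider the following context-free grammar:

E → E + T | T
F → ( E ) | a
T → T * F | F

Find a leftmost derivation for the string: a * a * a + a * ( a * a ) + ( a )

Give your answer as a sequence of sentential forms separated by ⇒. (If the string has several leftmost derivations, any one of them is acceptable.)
Start with E.
Step 1: the leftmost non-terminal is E; apply E → E + T:  E + T
Step 2: the leftmost non-terminal is E; apply E → E + T:  E + T + T
Step 3: the leftmost non-terminal is E; apply E → T:  T + T + T
Step 4: the leftmost non-terminal is T; apply T → T * F:  T * F + T + T
Step 5: the leftmost non-terminal is T; apply T → T * F:  T * F * F + T + T
Step 6: the leftmost non-terminal is T; apply T → F:  F * F * F + T + T
Step 7: the leftmost non-terminal is F; apply F → a:  a * F * F + T + T
Step 8: the leftmost non-terminal is F; apply F → a:  a * a * F + T + T
Step 9: the leftmost non-terminal is F; apply F → a:  a * a * a + T + T
Step 10: the leftmost non-terminal is T; apply T → T * F:  a * a * a + T * F + T
Step 11: the leftmost non-terminal is T; apply T → F:  a * a * a + F * F + T
Step 12: the leftmost non-terminal is F; apply F → a:  a * a * a + a * F + T
Step 13: the leftmost non-terminal is F; apply F → ( E ):  a * a * a + a * ( E ) + T
Step 14: the leftmost non-terminal is E; apply E → T:  a * a * a + a * ( T ) + T
Step 15: the leftmost non-terminal is T; apply T → T * F:  a * a * a + a * ( T * F ) + T
Step 16: the leftmost non-terminal is T; apply T → F:  a * a * a + a * ( F * F ) + T
Step 17: the leftmost non-terminal is F; apply F → a:  a * a * a + a * ( a * F ) + T
Step 18: the leftmost non-terminal is F; apply F → a:  a * a * a + a * ( a * a ) + T
Step 19: the leftmost non-terminal is T; apply T → F:  a * a * a + a * ( a * a ) + F
Step 20: the leftmost non-terminal is F; apply F → ( E ):  a * a * a + a * ( a * a ) + ( E )
Step 21: the leftmost non-terminal is E; apply E → T:  a * a * a + a * ( a * a ) + ( T )
Step 22: the leftmost non-terminal is T; apply T → F:  a * a * a + a * ( a * a ) + ( F )
Step 23: the leftmost non-terminal is F; apply F → a:  a * a * a + a * ( a * a ) + ( a )

Final answer: E ⇒ E + T ⇒ E + T + T ⇒ T + T + T ⇒ T * F + T + T ⇒ T * F * F + T + T ⇒ F * F * F + T + T ⇒ a * F * F + T + T ⇒ a * a * F + T + T ⇒ a * a * a + T + T ⇒ a * a * a + T * F + T ⇒ a * a * a + F * F + T ⇒ a * a * a + a * F + T ⇒ a * a * a + a * ( E ) + T ⇒ a * a * a + a * ( T ) + T ⇒ a * a * a + a * ( T * F ) + T ⇒ a * a * a + a * ( F * F ) + T ⇒ a * a * a + a * ( a * F ) + T ⇒ a * a * a + a * ( a * a ) + T ⇒ a * a * a + a * ( a * a ) + F ⇒ a * a * a + a * ( a * a ) + ( E ) ⇒ a * a * a + a * ( a * a ) + ( T ) ⇒ a * a * a + a * ( a * a ) + ( F ) ⇒ a * a * a + a * ( a * a ) + ( a )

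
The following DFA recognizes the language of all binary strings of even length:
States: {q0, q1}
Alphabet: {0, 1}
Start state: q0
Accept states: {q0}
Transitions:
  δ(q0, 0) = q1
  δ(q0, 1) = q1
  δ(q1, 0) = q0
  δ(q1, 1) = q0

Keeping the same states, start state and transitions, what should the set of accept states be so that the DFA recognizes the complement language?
The DFA is complete (every state has a transition on every symbol), so the complement
is recognized by the same DFA with accepting and non-accepting states swapped.
Original accept states: {q0}
Complement accept states = All states - Original accept states
= {q0, q1} - {q0}
= {q1}
Complement language: strings of ODD length

Final answer: {q1}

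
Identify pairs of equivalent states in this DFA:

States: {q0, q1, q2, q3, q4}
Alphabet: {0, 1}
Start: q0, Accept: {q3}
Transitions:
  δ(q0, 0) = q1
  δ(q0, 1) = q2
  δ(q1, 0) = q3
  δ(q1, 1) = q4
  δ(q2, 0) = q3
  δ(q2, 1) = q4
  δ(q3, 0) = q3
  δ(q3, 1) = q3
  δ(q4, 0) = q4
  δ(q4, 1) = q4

Using the table-filling algorithm:
Round 0 – mark pairs where exactly one state is accepting: (q0,q3), (q1,q3), (q2,q3), (q3,q4)
Round 1 – newly marked: (q0,q1) [on 0: q1 vs q3, already marked]; (q0,q2) [on 0: q1 vs q3, already marked]; (q1,q4) [on 0: q3 vs q4, already marked]; (q2,q4) [on 0: q3 vs q4, already marked]
Round 2 – newly marked: (q0,q4) [on 0: q1 vs q4, already marked]
No further pairs can be marked.
(q1, q2) unmarked: δ(q1,0)=q3, δ(q2,0)=q3; δ(q1,1)=q4, δ(q2,1)=q4 → equivalent
Equivalent pairs: (q1, q2)

Final answer: Equivalent pairs: (q1, q2)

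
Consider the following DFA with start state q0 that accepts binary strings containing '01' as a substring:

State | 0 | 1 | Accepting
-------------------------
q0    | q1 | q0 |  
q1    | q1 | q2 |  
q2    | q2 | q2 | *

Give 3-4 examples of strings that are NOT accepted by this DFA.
Any strings that end in a non-accepting state work; for example:
"0": q0 → q1; q1 is not accepting → rejected
"00": q0 → q1 → q1; q1 is not accepting → rejected
"000": q0 → q1 → q1 → q1; q1 is not accepting → rejected
"1110": q0 → q0 → q0 → q0 → q1; q1 is not accepting → rejected

Final answer: "0", "00", "000", "1110"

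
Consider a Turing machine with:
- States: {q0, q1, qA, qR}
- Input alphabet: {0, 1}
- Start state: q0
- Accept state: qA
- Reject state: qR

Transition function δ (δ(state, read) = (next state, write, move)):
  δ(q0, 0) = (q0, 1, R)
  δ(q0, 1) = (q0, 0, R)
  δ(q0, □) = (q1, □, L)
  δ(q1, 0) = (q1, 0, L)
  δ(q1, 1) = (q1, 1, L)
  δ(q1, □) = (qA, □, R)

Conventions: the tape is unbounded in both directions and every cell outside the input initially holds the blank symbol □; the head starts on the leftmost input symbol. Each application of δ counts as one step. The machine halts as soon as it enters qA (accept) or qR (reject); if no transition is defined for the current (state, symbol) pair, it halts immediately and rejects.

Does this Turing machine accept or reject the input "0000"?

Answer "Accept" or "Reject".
Step 0: [q0]0000 (head at position 0)
Step 1: δ(q0, 0) = (q0, 1, R)  ⊢  1[q0]000 (head at position 1)
Step 2: δ(q0, 0) = (q0, 1, R)  ⊢  11[q0]00 (head at position 2)
Step 3: δ(q0, 0) = (q0, 1, R)  ⊢  111[q0]0 (head at position 3)
Step 4: δ(q0, 0) = (q0, 1, R)  ⊢  1111[q0]□ (head at position 4)
Step 5: δ(q0, □) = (q1, □, L)  ⊢  111[q1]1□ (head at position 3)
Step 6: δ(q1, 1) = (q1, 1, L)  ⊢  11[q1]11□ (head at position 2)
Step 7: δ(q1, 1) = (q1, 1, L)  ⊢  1[q1]111□ (head at position 1)
Step 8: δ(q1, 1) = (q1, 1, L)  ⊢  [q1]1111□ (head at position 0)
Step 9: δ(q1, 1) = (q1, 1, L)  ⊢  [q1]□1111□ (head at position -1)
Step 10: δ(q1, □) = (qA, □, R)  ⊢  □[qA]1111□ (head at position 0)
The machine is in qA, so it halts and accepts.

Final answer: Accept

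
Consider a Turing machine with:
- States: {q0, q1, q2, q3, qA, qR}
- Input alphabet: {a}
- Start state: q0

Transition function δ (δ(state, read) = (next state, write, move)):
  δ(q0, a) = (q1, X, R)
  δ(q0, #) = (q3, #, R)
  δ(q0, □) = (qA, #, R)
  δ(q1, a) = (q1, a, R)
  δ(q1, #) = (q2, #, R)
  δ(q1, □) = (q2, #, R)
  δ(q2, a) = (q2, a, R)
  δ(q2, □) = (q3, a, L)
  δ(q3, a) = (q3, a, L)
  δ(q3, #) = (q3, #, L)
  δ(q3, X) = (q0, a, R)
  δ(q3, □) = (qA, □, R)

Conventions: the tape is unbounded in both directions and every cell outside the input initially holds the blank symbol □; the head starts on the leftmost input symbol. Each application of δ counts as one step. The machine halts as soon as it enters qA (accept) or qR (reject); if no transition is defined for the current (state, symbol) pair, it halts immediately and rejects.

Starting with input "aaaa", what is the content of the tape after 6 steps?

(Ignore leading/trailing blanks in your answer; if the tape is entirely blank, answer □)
Step 0: [q0]aaaa (head at position 0)
Step 1: δ(q0, a) = (q1, X, R)  ⊢  X[q1]aaa (head at position 1)
Step 2: δ(q1, a) = (q1, a, R)  ⊢  Xa[q1]aa (head at position 2)
Step 3: δ(q1, a) = (q1, a, R)  ⊢  Xaa[q1]a (head at position 3)
Step 4: δ(q1, a) = (q1, a, R)  ⊢  Xaaa[q1]□ (head at position 4)
Step 5: δ(q1, □) = (q2, #, R)  ⊢  Xaaa#[q2]□ (head at position 5)
Step 6: δ(q2, □) = (q3, a, L)  ⊢  Xaaa[q3]#a (head at position 4)
Tape after 6 steps (ignoring surrounding blanks): Xaaa#a

Final answer: Tape: Xaaa#a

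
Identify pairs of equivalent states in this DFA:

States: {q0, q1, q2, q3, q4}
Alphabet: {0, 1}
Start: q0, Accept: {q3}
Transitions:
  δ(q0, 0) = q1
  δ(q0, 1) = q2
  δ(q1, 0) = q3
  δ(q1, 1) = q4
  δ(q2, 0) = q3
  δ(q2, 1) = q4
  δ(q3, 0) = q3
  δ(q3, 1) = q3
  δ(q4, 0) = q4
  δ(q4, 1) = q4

Using the table-filling algorithm:
Round 0 – mark pairs where exactly one state is accepting: (q0,q3), (q1,q3), (q2,q3), (q3,q4)
Round 1 – newly marked: (q0,q1) [on 0: q1 vs q3, already marked]; (q0,q2) [on 0: q1 vs q3, already marked]; (q1,q4) [on 0: q3 vs q4, already marked]; (q2,q4) [on 0: q3 vs q4, already marked]
Round 2 – newly marked: (q0,q4) [on 0: q1 vs q4, already marked]
No further pairs can be marked.
(q1, q2) unmarked: δ(q1,0)=q3, δ(q2,0)=q3; δ(q1,1)=q4, δ(q2,1)=q4 → equivalent
Equivalent pairs: (q1, q2)

Final answer: Equivalent pairs: (q1, q2)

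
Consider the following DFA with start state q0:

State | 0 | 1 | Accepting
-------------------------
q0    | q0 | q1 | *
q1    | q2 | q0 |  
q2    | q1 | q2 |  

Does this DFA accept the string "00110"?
Start in q0.
Read '0': q0 → q0
Read '0': q0 → q0
Read '1': q0 → q1
Read '1': q1 → q0
Read '0': q0 → q0
Final state q0 is accepting, so the string is accepted.

Final answer: Yes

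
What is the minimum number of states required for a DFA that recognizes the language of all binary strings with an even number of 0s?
Language: binary strings with an even number of 0s
Lower bound (Myhill–Nerode): the prefixes ε, 0 are pairwise distinguishable:
  ε vs 0: suffix ε distinguishes them (ε has zero 0s (accepted), 0 has one 0 (rejected))
So any DFA needs at least 2 states.
Upper bound: a DFA with 2 states exists (one state per class above).
Minimum states: 2

Final answer: 2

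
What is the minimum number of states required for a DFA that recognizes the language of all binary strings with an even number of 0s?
Language: binary strings with an even number of 0s
Lower bound (Myhill–Nerode): the prefixes ε, 0 are pairwise distinguishable:
  ε vs 0: suffix ε distinguishes them (ε has zero 0s (accepted), 0 has one 0 (rejected))
So any DFA needs at least 2 states.
Upper bound: a DFA with 2 states exists (one state per class above).
Minimum states: 2

Final answer: 2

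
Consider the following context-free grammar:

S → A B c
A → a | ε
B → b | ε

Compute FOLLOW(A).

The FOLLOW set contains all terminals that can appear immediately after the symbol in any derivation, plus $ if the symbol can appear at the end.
A occurs in S → A B c followed by B c. Add FIRST(B) minus ε = {b}; B is nullable (B → ε), so what follows B can also follow A: the terminal c. FOLLOW(A) = {b, c}.

Final answer: {b, c}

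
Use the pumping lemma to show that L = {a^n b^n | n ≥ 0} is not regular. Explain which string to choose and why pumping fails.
Language: L = {a^n b^n | n ≥ 0} (equal numbers of a's followed by b's)
Step 1: Assume for contradiction that L is regular, with pumping length p.
Step 2: Choose s = a^p b^p. Then s ∈ L (it has p a's followed by p b's) and |s| ≥ p.
Step 3: Consider any decomposition s = xyz with |xy| ≤ p and |y| > 0. Since |xy| ≤ p and the first p symbols of s are all a's, y = a^k for some k with 1 ≤ k ≤ p.
Step 4: Pumping up (i = 2): xy²z = a^(p+k) b^p, which has more a's than b's, so xy²z ∉ L.
This contradicts the pumping lemma, so L is not regular.

Final answer: Choose s = a^p b^p. Since |xy| ≤ p, y = a^k with k ≥ 1. Then xy²z = a^(p+k) b^p ∉ L.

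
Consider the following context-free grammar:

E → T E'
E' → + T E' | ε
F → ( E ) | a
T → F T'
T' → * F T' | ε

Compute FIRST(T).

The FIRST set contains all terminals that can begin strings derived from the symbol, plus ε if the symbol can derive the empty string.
FIRST(F): F → ( E ) contributes '(' and F → a contributes 'a', so FIRST(F) = {(, a}. F is not nullable.
FIRST(T): T → F T' begins with F, and F is not nullable, so FIRST(T) = FIRST(F) = {(, a}.

Final answer: {(, a}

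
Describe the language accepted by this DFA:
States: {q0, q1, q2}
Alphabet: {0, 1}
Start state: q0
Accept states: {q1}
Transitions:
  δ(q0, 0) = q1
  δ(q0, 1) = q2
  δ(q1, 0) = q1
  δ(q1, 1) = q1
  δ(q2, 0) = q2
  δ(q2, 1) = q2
Analyzing the DFA structure:
Start state: q0
Accept states: {q1}
Interpreting what each state remembers (checking against the transitions):
  q0: nothing has been read yet
  q1: the first symbol was 0
  q2: the first symbol was 1 (trap state)
  δ(q0, 0): in q0 (nothing has been read yet), after reading 0 we have: the first symbol was 0 → q1
  δ(q0, 1): in q0 (nothing has been read yet), after reading 1 we have: the first symbol was 1 (trap state) → q2
  δ(q1, 0): in q1 (the first symbol was 0), after reading 0 we have: the first symbol was 0 → q1
  δ(q1, 1): in q1 (the first symbol was 0), after reading 1 we have: the first symbol was 0 → q1
  δ(q2, 0): in q2 (the first symbol was 1 (trap state)), after reading 0 we have: the first symbol was 1 (trap state) → q2
  δ(q2, 1): in q2 (the first symbol was 1 (trap state)), after reading 1 we have: the first symbol was 1 (trap state) → q2
A string is accepted iff it ends in {q1}, i.e. the first symbol was 0.
Language: All binary strings starting with 0

Final answer: All binary strings starting with 0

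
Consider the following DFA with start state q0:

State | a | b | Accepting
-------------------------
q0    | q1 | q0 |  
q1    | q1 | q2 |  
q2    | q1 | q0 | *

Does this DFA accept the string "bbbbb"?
Start in q0.
Read 'b': q0 → q0
Read 'b': q0 → q0
Read 'b': q0 → q0
Read 'b': q0 → q0
Read 'b': q0 → q0
Final state q0 is not accepting, so the string is rejected.

Final answer: No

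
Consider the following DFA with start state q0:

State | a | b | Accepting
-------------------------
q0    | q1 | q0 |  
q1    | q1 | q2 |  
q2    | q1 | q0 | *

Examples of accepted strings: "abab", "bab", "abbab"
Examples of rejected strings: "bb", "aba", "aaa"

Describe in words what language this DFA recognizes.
strings over {a,b} ending with 'ab'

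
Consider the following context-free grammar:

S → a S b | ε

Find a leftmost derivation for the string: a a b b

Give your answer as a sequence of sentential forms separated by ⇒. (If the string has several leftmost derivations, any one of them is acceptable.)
Start with S.
Step 1: the leftmost non-terminal is S; apply S → a S b:  a S b
Step 2: the leftmost non-terminal is S; apply S → a S b:  a a S b b
Step 3: the leftmost non-terminal is S; apply S → ε:  a a b b

Final answer: S ⇒ a S b ⇒ a a S b b ⇒ a a b b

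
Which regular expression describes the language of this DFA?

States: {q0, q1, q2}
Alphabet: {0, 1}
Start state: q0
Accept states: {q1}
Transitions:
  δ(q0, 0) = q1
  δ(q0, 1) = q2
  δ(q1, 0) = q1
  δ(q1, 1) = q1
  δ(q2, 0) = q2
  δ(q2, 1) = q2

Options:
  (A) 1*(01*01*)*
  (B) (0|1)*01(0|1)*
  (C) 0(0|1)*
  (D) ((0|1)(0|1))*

Testing sample strings against the DFA:
  '01' -> accepted
  '11000' -> rejected
  '100' -> rejected
  '11' -> rejected
Checking each option for a counterexample:
  (A) 1*(01*01*)*: ε is rejected by the DFA but matches the regex → eliminated
  (B) (0|1)*01(0|1)*: '0' is accepted by the DFA but does not match the regex → eliminated
  (C) 0(0|1)*: agrees with the DFA on all strings of length ≤ 4
  (D) ((0|1)(0|1))*: ε is rejected by the DFA but matches the regex → eliminated
Only (C) 0(0|1)* is consistent with the DFA.

Final answer: (C) 0(0|1)*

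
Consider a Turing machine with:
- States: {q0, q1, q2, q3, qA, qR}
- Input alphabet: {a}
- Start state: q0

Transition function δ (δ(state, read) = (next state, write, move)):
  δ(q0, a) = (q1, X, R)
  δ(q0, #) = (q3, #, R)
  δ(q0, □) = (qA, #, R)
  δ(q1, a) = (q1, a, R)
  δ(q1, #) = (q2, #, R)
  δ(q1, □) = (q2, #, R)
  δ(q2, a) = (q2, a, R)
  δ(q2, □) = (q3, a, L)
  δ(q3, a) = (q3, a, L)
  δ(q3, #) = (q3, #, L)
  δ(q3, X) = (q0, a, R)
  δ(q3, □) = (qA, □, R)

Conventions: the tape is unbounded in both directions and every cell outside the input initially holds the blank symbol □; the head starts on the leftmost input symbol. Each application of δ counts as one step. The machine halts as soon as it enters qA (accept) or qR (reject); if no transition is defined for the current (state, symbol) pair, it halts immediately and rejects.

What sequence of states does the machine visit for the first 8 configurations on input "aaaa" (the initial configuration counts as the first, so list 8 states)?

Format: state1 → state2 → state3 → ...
Step 0: [q0]aaaa (head at position 0)
Step 1: δ(q0, a) = (q1, X, R)  ⊢  X[q1]aaa (head at position 1)
Step 2: δ(q1, a) = (q1, a, R)  ⊢  Xa[q1]aa (head at position 2)
Step 3: δ(q1, a) = (q1, a, R)  ⊢  Xaa[q1]a (head at position 3)
Step 4: δ(q1, a) = (q1, a, R)  ⊢  Xaaa[q1]□ (head at position 4)
Step 5: δ(q1, □) = (q2, #, R)  ⊢  Xaaa#[q2]□ (head at position 5)
Step 6: δ(q2, □) = (q3, a, L)  ⊢  Xaaa[q3]#a (head at position 4)
Step 7: δ(q3, #) = (q3, #, L)  ⊢  Xaa[q3]a#a (head at position 3)
Reading off the states of these 8 configurations: q0 → q1 → q1 → q1 → q1 → q2 → q3 → q3

Final answer: q0 → q1 → q1 → q1 → q1 → q2 → q3 → q3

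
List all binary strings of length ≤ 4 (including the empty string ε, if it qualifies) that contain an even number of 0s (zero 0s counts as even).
Checking every binary string of length 0 to 4:
  Length 0: accepted: ε | rejected: (none)
  Length 1: accepted: 1 | rejected: 0
  Length 2: accepted: 00, 11 | rejected: 01, 10
  Length 3: accepted: 001, 010, 100, 111 | rejected: 000, 011, 101, 110
  Length 4: accepted: 0000, 0011, 0101, 0110, 1001, 1010, 1100, 1111 | rejected: 0001, 0010, 0100, 0111, 1000, 1011, 1101, 1110
Total: 16 string(s).

Final answer: ε, 1, 00, 11, 001, 010, 100, 111, 0000, 0011, 0101, 0110, 1001, 1010, 1100, 1111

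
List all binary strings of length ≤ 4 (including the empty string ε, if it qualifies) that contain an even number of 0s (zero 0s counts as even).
Checking every binary string of length 0 to 4:
  Length 0: accepted: ε | rejected: (none)
  Length 1: accepted: 1 | rejected: 0
  Length 2: accepted: 00, 11 | rejected: 01, 10
  Length 3: accepted: 001, 010, 100, 111 | rejected: 000, 011, 101, 110
  Length 4: accepted: 0000, 0011, 0101, 0110, 1001, 1010, 1100, 1111 | rejected: 0001, 0010, 0100, 0111, 1000, 1011, 1101, 1110
Total: 16 string(s).

Final answer: ε, 1, 00, 11, 001, 010, 100, 111, 0000, 0011, 0101, 0110, 1001, 1010, 1100, 1111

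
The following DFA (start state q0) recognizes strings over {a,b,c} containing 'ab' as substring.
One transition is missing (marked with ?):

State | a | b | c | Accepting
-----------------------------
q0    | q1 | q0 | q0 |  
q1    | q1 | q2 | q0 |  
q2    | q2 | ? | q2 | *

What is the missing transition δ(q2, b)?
q2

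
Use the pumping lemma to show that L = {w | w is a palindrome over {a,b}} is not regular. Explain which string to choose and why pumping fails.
Language: L = {w | w is a palindrome over {a,b}} (strings that read the same forwards and backwards)
Step 1: Assume for contradiction that L is regular, with pumping length p.
Step 2: Choose s = a^p b a^p. Then s ∈ L (it reads the same forwards and backwards) and |s| ≥ p.
Step 3: Consider any decomposition s = xyz with |xy| ≤ p and |y| > 0. Since |xy| ≤ p and the first p symbols of s are all a's, y = a^k for some k with 1 ≤ k ≤ p.
Step 4: Pumping up (i = 2): xy²z = a^(p+k) b a^p. Its reverse is a^p b a^(p+k) ≠ a^(p+k) b a^p (the single b is no longer in the middle), so xy²z is not a palindrome and xy²z ∉ L.
This contradicts the pumping lemma, so L is not regular.

Final answer: Choose s = a^p b a^p. Since |xy| ≤ p, y = a^k with k ≥ 1. Then xy²z = a^(p+k) b a^p is not a palindrome, so ∉ L.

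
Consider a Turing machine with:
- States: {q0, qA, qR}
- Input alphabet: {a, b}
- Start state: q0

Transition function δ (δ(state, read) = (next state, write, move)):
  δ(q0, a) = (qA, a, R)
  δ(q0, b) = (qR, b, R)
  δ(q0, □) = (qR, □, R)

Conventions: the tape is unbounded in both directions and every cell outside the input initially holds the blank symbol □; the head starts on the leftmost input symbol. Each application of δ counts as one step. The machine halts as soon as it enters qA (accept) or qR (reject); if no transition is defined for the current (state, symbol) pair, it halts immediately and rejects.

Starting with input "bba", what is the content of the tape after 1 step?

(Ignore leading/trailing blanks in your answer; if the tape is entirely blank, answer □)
Step 0: [q0]bba (head at position 0)
Step 1: δ(q0, b) = (qR, b, R)  ⊢  b[qR]ba (head at position 1)
Tape after 1 step (ignoring surrounding blanks): bba

Final answer: Tape: bba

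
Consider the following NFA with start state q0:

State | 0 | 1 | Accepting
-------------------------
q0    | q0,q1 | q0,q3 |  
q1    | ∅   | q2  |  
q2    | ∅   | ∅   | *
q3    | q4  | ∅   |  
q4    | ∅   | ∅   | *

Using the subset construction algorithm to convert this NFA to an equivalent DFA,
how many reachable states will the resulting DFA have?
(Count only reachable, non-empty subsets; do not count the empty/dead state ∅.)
Start subset: {q0}
{q0}: on 0 → {q0, q1}, on 1 → {q0, q3}
{q0, q1}: on 0 → {q0, q1}, on 1 → {q0, q2, q3}
{q0, q3}: on 0 → {q0, q1, q4}, on 1 → {q0, q3}
{q0, q2, q3}: on 0 → {q0, q1, q4}, on 1 → {q0, q3}
{q0, q1, q4}: on 0 → {q0, q1}, on 1 → {q0, q2, q3}
Reachable non-empty subsets: {q0}, {q0, q1}, {q0, q3}, {q0, q2, q3}, {q0, q1, q4} — 5 in total.

Final answer: 5 states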